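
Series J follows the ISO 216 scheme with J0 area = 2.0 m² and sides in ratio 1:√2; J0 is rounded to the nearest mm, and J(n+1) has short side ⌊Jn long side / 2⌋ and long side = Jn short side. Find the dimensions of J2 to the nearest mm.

Let J0's short side be w mm. w · w√2 = 2.0 m² = 2,000,000 mm², so w ≈ 1189.2 mm and w√2 ≈ 1681.8 mm → J0 = 1189 × 1682 mm.
J1: ⌊1682/2⌋ × 1189 = 841 × 1189 mm
J2: ⌊1189/2⌋ × 841 = 594 × 841 mm

594 × 841 mm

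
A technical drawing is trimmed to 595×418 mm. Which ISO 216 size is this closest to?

Aspect ratio 595/418 ≈ 1.423 — close to the ISO √2 ≈ 1.414.
In the A-series (A0 area = 1 m²): A2 = 420 × 594 mm.
Off by 3 mm total — nearest standard size.

A2 (420 × 594 mm)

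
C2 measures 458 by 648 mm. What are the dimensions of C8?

C3: ⌊648/2⌋ × 458 = 324 × 458 mm
C4: ⌊458/2⌋ × 324 = 229 × 324 mm
C5: ⌊324/2⌋ × 229 = 162 × 229 mm
C6: ⌊229/2⌋ × 162 = 114 × 162 mm
C7: ⌊162/2⌋ × 114 = 81 × 114 mm
C8: ⌊114/2⌋ × 81 = 57 × 81 mm

57 × 81 mm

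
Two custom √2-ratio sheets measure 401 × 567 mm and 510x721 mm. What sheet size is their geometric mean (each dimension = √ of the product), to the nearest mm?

Short side: √(401 · 510) = √204510 ≈ 452.2 → 452 mm
Long side: √(567 · 721) = √408807 ≈ 639.4 → 639 mm

452 × 639 mm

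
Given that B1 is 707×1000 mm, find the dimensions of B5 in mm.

176 × 250 mm

B2: ⌊1000/2⌋ × 707 = 500 × 707 mm
B3: ⌊707/2⌋ × 500 = 353 × 500 mm
B4: ⌊500/2⌋ × 353 = 250 × 353 mm
B5: ⌊353/2⌋ × 250 = 176 × 250 mm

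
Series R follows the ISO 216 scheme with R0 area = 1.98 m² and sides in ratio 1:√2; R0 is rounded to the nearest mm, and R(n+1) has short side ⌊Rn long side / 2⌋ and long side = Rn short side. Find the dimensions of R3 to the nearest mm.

418 × 591 mm

Let R0's short side be w mm. w · w√2 = 1.98 m² = 1,980,000 mm², so w ≈ 1183.2 mm and w√2 ≈ 1673.4 mm → R0 = 1183 × 1673 mm.
R1: ⌊1673/2⌋ × 1183 = 836 × 1183 mm
R2: ⌊1183/2⌋ × 836 = 591 × 836 mm
R3: ⌊836/2⌋ × 591 = 418 × 591 mm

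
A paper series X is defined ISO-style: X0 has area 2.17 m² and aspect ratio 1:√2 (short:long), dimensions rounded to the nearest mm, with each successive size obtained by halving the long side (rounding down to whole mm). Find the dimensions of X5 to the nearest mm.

Let X0's short side be w mm. w · w√2 = 2.17 m² = 2,170,000 mm², so w ≈ 1238.7 mm and w√2 ≈ 1751.8 mm → X0 = 1239 × 1752 mm.
X1: ⌊1752/2⌋ × 1239 = 876 × 1239 mm
X2: ⌊1239/2⌋ × 876 = 619 × 876 mm
X3: ⌊876/2⌋ × 619 = 438 × 619 mm
X4: ⌊619/2⌋ × 438 = 309 × 438 mm
X5: ⌊438/2⌋ × 309 = 219 × 309 mm

219 × 309 mm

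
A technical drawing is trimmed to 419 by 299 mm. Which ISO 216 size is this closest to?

Aspect ratio 419/299 ≈ 1.401 — close to the ISO √2 ≈ 1.414.
In the A-series (A0 area = 1 m²): A3 = 297 × 420 mm.
Off by 3 mm total — nearest standard size.

A3 (297 × 420 mm)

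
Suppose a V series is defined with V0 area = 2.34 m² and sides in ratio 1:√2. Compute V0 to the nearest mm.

1286 × 1819 mm

Let the short side be w mm. Then w · w√2 = 2.34 m² = 2,340,000 mm².
w² = 2,340,000/√2, so w ≈ 1286.3 mm; long side = w√2 ≈ 1819.1 mm.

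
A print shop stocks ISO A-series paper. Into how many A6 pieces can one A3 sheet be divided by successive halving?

8

Each ISO step halves the sheet: 1 × A3 → 2 × A4 → 4 × A5 → 8 × A6
From A3 to A6 is 3 halving steps: 2^3 = 8.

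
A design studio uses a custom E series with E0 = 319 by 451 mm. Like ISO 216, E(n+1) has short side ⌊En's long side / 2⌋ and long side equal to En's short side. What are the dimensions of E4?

E1 = 225 × 319 mm (from E0 by 1 halving).
E2: ⌊319/2⌋ × 225 = 159 × 225 mm
E3: ⌊225/2⌋ × 159 = 112 × 159 mm
E4: ⌊159/2⌋ × 112 = 79 × 112 mm

79 × 112 mm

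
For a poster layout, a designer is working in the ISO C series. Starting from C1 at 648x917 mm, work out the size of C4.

229 × 324 mm

C2: ⌊917/2⌋ × 648 = 458 × 648 mm
C3: ⌊648/2⌋ × 458 = 324 × 458 mm
C4: ⌊458/2⌋ × 324 = 229 × 324 mm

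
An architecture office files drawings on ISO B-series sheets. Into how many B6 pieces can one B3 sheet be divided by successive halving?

8

Each ISO step halves the sheet: 1 × B3 → 2 × B4 → 4 × B5 → 8 × B6
From B3 to B6 is 3 halving steps: 2^3 = 8.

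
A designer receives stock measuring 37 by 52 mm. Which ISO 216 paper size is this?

Aspect ratio 52/37 ≈ 1.405 — close to the ISO √2 ≈ 1.414.
In the A-series (A0 area = 1 m²): A9 = 37 × 52 mm.

A9 (37 × 52 mm)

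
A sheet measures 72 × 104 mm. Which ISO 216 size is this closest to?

A7 (74 × 105 mm)

Aspect ratio 104/72 ≈ 1.444 (ISO target is √2 ≈ 1.414).
In the A-series (A0 area = 1 m²): A7 = 74 × 105 mm.
Off by 3 mm total — nearest standard size.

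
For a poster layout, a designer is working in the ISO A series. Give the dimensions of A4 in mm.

210 × 297 mm

A0 = 841 × 1189 mm (A0 has area 1 m², aspect 1:√2).
A1: ⌊1189/2⌋ × 841 = 594 × 841 mm
A2: ⌊841/2⌋ × 594 = 420 × 594 mm
A3: ⌊594/2⌋ × 420 = 297 × 420 mm
A4: ⌊420/2⌋ × 297 = 210 × 297 mm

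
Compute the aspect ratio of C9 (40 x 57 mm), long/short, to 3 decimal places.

57 / 40 = 1.425
ISO 216 targets √2 ≈ 1.414; the +0.011 deviation is from mm rounding.

1.425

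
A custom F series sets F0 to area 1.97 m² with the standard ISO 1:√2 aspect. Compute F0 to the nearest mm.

Let the short side be w mm. Then w · w√2 = 1.97 m² = 1,970,000 mm².
w² = 1,970,000/√2, so w ≈ 1180.3 mm; long side = w√2 ≈ 1669.1 mm.

1180 × 1669 mm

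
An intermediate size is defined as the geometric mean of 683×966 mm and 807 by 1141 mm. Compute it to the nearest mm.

742 × 1050 mm

Short side: √(683 · 807) = √551181 ≈ 742.4 → 742 mm
Long side: √(966 · 1141) = √1102206 ≈ 1049.9 → 1050 mm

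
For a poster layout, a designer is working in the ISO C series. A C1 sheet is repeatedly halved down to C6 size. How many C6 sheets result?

32

Each ISO step halves the sheet: 1 × C1 → 2 × C2 → 4 × C3 → 8 × C4 → …
From C1 to C6 is 5 halving steps: 2^5 = 32.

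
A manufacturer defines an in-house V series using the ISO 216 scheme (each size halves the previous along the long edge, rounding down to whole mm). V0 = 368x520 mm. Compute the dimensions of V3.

V1 = 260 × 368 mm (from V0 by 1 halving).
V2: ⌊368/2⌋ × 260 = 184 × 260 mm
V3: ⌊260/2⌋ × 184 = 130 × 184 mm

130 × 184 mm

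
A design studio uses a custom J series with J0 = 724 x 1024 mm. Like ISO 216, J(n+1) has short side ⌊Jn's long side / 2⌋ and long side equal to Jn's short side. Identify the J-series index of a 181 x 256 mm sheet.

J0: 724 × 1024 mm
J1: 512 × 724 mm
J2: 362 × 512 mm
J3: 256 × 362 mm
J4: 181 × 256 mm
J5: 128 × 181 mm
→ matches J4.

J4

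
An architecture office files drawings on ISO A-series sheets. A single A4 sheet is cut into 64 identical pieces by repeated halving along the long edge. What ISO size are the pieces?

A10

64 = 2^6, so 6 halving steps.
A4 → A5 → … → A10 after 6 steps.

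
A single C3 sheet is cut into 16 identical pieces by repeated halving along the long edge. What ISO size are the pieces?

C7

16 = 2^4, so 4 halving steps.
C3 → C4 → … → C7 after 4 steps.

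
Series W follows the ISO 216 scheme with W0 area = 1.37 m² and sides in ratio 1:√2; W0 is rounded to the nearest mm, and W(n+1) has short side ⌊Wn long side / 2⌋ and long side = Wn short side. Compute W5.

Let W0's short side be w mm. w · w√2 = 1.37 m² = 1,370,000 mm², so w ≈ 984.2 mm and w√2 ≈ 1391.9 mm → W0 = 984 × 1392 mm.
W1: ⌊1392/2⌋ × 984 = 696 × 984 mm
W2: ⌊984/2⌋ × 696 = 492 × 696 mm
W3: ⌊696/2⌋ × 492 = 348 × 492 mm
W4: ⌊492/2⌋ × 348 = 246 × 348 mm
W5: ⌊348/2⌋ × 246 = 174 × 246 mm

174 × 246 mm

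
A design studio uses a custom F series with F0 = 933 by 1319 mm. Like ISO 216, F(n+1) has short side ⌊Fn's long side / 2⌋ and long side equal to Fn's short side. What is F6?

116 × 164 mm

F1: ⌊1319/2⌋ × 933 = 659 × 933 mm
F2: ⌊933/2⌋ × 659 = 466 × 659 mm
F3: ⌊659/2⌋ × 466 = 329 × 466 mm
F4: ⌊466/2⌋ × 329 = 233 × 329 mm
F5: ⌊329/2⌋ × 233 = 164 × 233 mm
F6: ⌊233/2⌋ × 164 = 116 × 164 mm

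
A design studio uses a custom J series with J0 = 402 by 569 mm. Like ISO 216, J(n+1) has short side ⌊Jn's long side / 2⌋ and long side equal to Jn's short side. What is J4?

J1: ⌊569/2⌋ × 402 = 284 × 402 mm
J2: ⌊402/2⌋ × 284 = 201 × 284 mm
J3: ⌊284/2⌋ × 201 = 142 × 201 mm
J4: ⌊201/2⌋ × 142 = 100 × 142 mm

100 × 142 mm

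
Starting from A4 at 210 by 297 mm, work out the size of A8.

A5: ⌊297/2⌋ × 210 = 148 × 210 mm
A6: ⌊210/2⌋ × 148 = 105 × 148 mm
A7: ⌊148/2⌋ × 105 = 74 × 105 mm
A8: ⌊105/2⌋ × 74 = 52 × 74 mm

52 × 74 mm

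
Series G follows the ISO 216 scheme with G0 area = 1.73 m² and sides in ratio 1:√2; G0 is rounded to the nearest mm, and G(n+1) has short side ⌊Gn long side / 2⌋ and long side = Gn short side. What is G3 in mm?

Let G0's short side be w mm. w · w√2 = 1.73 m² = 1,730,000 mm², so w ≈ 1106.0 mm and w√2 ≈ 1564.2 mm → G0 = 1106 × 1564 mm.
G1: ⌊1564/2⌋ × 1106 = 782 × 1106 mm
G2: ⌊1106/2⌋ × 782 = 553 × 782 mm
G3: ⌊782/2⌋ × 553 = 391 × 553 mm

391 × 553 mm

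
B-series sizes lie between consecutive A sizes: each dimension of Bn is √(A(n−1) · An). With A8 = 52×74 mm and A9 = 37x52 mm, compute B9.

44 × 62 mm

Short side: √(52 · 37) = √1924 ≈ 43.9 → 44 mm
Long side: √(74 · 52) = √3848 ≈ 62.0 → 62 mm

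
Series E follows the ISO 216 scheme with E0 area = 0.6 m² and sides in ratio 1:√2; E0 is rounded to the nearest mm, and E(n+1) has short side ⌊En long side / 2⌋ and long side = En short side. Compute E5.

115 × 162 mm

Let E0's short side be w mm. w · w√2 = 0.6 m² = 600,000 mm², so w ≈ 651.4 mm and w√2 ≈ 921.2 mm → E0 = 651 × 921 mm.
E1: ⌊921/2⌋ × 651 = 460 × 651 mm
E2: ⌊651/2⌋ × 460 = 325 × 460 mm
E3: ⌊460/2⌋ × 325 = 230 × 325 mm
E4: ⌊325/2⌋ × 230 = 162 × 230 mm
E5: ⌊230/2⌋ × 162 = 115 × 162 mm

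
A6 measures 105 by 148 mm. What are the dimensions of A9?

37 × 52 mm

A7: ⌊148/2⌋ × 105 = 74 × 105 mm
A8: ⌊105/2⌋ × 74 = 52 × 74 mm
A9: ⌊74/2⌋ × 52 = 37 × 52 mm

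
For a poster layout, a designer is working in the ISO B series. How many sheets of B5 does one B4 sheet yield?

B4 = 250 × 353 mm; B5 = 176 × 250 mm.
Each halving step doubles the count; 1 step from B4 to B5.
2^1 = 2.

2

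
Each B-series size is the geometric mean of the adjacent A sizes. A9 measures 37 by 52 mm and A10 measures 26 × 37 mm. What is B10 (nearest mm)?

31 × 44 mm

Short side: √(37 · 26) = √962 ≈ 31.0 → 31 mm
Long side: √(52 · 37) = √1924 ≈ 43.9 → 44 mm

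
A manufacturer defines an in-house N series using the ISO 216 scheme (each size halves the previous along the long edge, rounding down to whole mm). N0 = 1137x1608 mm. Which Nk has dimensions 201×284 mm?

N0: 1137 × 1608 mm
N1: 804 × 1137 mm
N2: 568 × 804 mm
N3: 402 × 568 mm
N4: 284 × 402 mm
N5: 201 × 284 mm
N6: 142 × 201 mm
→ matches N5.

N5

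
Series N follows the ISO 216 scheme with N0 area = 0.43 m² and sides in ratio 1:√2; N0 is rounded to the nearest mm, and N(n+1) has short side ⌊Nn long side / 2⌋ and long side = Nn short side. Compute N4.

137 × 195 mm

Let N0's short side be w mm. w · w√2 = 0.43 m² = 430,000 mm², so w ≈ 551.4 mm and w√2 ≈ 779.8 mm → N0 = 551 × 780 mm.
N1: ⌊780/2⌋ × 551 = 390 × 551 mm
N2: ⌊551/2⌋ × 390 = 275 × 390 mm
N3: ⌊390/2⌋ × 275 = 195 × 275 mm
N4: ⌊275/2⌋ × 195 = 137 × 195 mm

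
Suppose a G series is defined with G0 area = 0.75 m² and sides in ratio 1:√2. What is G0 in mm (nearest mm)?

728 × 1030 mm

Let the short side be w mm. Then w · w√2 = 0.75 m² = 750,000 mm².
w² = 750,000/√2, so w ≈ 728.2 mm; long side = w√2 ≈ 1029.9 mm.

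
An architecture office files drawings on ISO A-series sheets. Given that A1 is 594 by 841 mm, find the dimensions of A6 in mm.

105 × 148 mm

A2: ⌊841/2⌋ × 594 = 420 × 594 mm
A3: ⌊594/2⌋ × 420 = 297 × 420 mm
A4: ⌊420/2⌋ × 297 = 210 × 297 mm
A5: ⌊297/2⌋ × 210 = 148 × 210 mm
A6: ⌊210/2⌋ × 148 = 105 × 148 mm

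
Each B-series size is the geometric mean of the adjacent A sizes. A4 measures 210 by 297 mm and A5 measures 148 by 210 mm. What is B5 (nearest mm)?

176 × 250 mm

Short side: √(210 · 148) = √31080 ≈ 176.3 → 176 mm
Long side: √(297 · 210) = √62370 ≈ 249.7 → 250 mm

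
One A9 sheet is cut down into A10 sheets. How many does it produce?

2

A9 = 37 × 52 mm; A10 = 26 × 37 mm.
Each halving step doubles the count; 1 step from A9 to A10.
2^1 = 2.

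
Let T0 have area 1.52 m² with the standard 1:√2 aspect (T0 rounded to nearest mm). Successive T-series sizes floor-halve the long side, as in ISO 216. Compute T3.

366 × 518 mm

Let T0's short side be w mm. w · w√2 = 1.52 m² = 1,520,000 mm², so w ≈ 1036.7 mm and w√2 ≈ 1466.2 mm → T0 = 1037 × 1466 mm.
T1: ⌊1466/2⌋ × 1037 = 733 × 1037 mm
T2: ⌊1037/2⌋ × 733 = 518 × 733 mm
T3: ⌊733/2⌋ × 518 = 366 × 518 mm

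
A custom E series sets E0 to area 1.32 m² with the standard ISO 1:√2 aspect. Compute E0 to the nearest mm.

966 × 1366 mm

Let the short side be w mm. Then w · w√2 = 1.32 m² = 1,320,000 mm².
w² = 1,320,000/√2, so w ≈ 966.1 mm; long side = w√2 ≈ 1366.3 mm.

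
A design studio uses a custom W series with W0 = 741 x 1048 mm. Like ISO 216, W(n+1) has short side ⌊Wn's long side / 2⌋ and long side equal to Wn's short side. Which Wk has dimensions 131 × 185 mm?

W0: 741 × 1048 mm
W1: 524 × 741 mm
W2: 370 × 524 mm
W3: 262 × 370 mm
W4: 185 × 262 mm
W5: 131 × 185 mm
W6: 92 × 131 mm
→ matches W5.

W5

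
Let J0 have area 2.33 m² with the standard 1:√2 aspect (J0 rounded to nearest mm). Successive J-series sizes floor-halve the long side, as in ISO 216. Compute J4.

Let J0's short side be w mm. w · w√2 = 2.33 m² = 2,330,000 mm², so w ≈ 1283.6 mm and w√2 ≈ 1815.2 mm → J0 = 1284 × 1815 mm.
J1: ⌊1815/2⌋ × 1284 = 907 × 1284 mm
J2: ⌊1284/2⌋ × 907 = 642 × 907 mm
J3: ⌊907/2⌋ × 642 = 453 × 642 mm
J4: ⌊642/2⌋ × 453 = 321 × 453 mm

321 × 453 mm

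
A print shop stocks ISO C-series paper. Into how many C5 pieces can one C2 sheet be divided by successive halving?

8

Each ISO step halves the sheet: 1 × C2 → 2 × C3 → 4 × C4 → 8 × C5
From C2 to C5 is 3 halving steps: 2^3 = 8.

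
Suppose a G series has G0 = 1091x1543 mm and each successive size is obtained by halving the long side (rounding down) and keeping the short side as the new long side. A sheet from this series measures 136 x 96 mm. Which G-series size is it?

G0: 1091 × 1543 mm
G1: 771 × 1091 mm
G2: 545 × 771 mm
G3: 385 × 545 mm
G4: 272 × 385 mm
G5: 192 × 272 mm
G6: 136 × 192 mm
G7: 96 × 136 mm
G8: 68 × 96 mm
→ matches G7.

G7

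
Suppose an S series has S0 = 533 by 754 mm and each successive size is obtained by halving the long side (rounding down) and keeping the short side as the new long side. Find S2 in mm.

266 × 377 mm

S1: ⌊754/2⌋ × 533 = 377 × 533 mm
S2: ⌊533/2⌋ × 377 = 266 × 377 mm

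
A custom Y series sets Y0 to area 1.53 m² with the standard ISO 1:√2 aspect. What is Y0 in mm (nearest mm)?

Let the short side be w mm. Then w · w√2 = 1.53 m² = 1,530,000 mm².
w² = 1,530,000/√2, so w ≈ 1040.1 mm; long side = w√2 ≈ 1471.0 mm.

1040 × 1471 mm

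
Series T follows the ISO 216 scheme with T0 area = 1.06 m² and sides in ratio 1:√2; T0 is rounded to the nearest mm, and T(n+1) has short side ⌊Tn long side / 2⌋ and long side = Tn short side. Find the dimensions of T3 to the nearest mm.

Let T0's short side be w mm. w · w√2 = 1.06 m² = 1,060,000 mm², so w ≈ 865.8 mm and w√2 ≈ 1224.4 mm → T0 = 866 × 1224 mm.
T1: ⌊1224/2⌋ × 866 = 612 × 866 mm
T2: ⌊866/2⌋ × 612 = 433 × 612 mm
T3: ⌊612/2⌋ × 433 = 306 × 433 mm

306 × 433 mm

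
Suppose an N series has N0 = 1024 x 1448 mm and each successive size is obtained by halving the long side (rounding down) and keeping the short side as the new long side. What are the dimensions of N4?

N1: ⌊1448/2⌋ × 1024 = 724 × 1024 mm
N2: ⌊1024/2⌋ × 724 = 512 × 724 mm
N3: ⌊724/2⌋ × 512 = 362 × 512 mm
N4: ⌊512/2⌋ × 362 = 256 × 362 mm

256 × 362 mm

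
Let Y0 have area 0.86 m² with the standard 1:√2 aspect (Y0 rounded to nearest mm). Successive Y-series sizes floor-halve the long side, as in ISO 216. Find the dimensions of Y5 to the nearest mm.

137 × 195 mm

Let Y0's short side be w mm. w · w√2 = 0.86 m² = 860,000 mm², so w ≈ 779.8 mm and w√2 ≈ 1102.8 mm → Y0 = 780 × 1103 mm.
Y1: ⌊1103/2⌋ × 780 = 551 × 780 mm
Y2: ⌊780/2⌋ × 551 = 390 × 551 mm
Y3: ⌊551/2⌋ × 390 = 275 × 390 mm
Y4: ⌊390/2⌋ × 275 = 195 × 275 mm
Y5: ⌊275/2⌋ × 195 = 137 × 195 mm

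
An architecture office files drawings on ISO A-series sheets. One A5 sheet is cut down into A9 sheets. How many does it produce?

Each ISO step halves the sheet: 1 × A5 → 2 × A6 → 4 × A7 → 8 × A8 → …
From A5 to A9 is 4 halving steps: 2^4 = 16.

16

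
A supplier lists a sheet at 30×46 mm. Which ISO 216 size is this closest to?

Aspect ratio 46/30 ≈ 1.533 (ISO target is √2 ≈ 1.414).
In the B-series (B0 = 1000 × 1414 mm): B10 = 31 × 44 mm.
Off by 3 mm total — nearest standard size.

B10 (31 × 44 mm)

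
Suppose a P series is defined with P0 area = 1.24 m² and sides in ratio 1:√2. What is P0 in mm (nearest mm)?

Let the short side be w mm. Then w · w√2 = 1.24 m² = 1,240,000 mm².
w² = 1,240,000/√2, so w ≈ 936.4 mm; long side = w√2 ≈ 1324.2 mm.

936 × 1324 mm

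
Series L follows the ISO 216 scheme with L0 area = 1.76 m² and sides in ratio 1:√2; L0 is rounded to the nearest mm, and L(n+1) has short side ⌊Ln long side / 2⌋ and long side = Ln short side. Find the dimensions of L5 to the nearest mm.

197 × 279 mm

Let L0's short side be w mm. w · w√2 = 1.76 m² = 1,760,000 mm², so w ≈ 1115.6 mm and w√2 ≈ 1577.7 mm → L0 = 1116 × 1578 mm.
L1: ⌊1578/2⌋ × 1116 = 789 × 1116 mm
L2: ⌊1116/2⌋ × 789 = 558 × 789 mm
L3: ⌊789/2⌋ × 558 = 394 × 558 mm
L4: ⌊558/2⌋ × 394 = 279 × 394 mm
L5: ⌊394/2⌋ × 279 = 197 × 279 mm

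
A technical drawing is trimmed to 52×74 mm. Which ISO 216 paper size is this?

Aspect ratio 74/52 ≈ 1.423 — close to the ISO √2 ≈ 1.414.
In the A-series (A0 area = 1 m²): A8 = 52 × 74 mm.

A8 (52 × 74 mm)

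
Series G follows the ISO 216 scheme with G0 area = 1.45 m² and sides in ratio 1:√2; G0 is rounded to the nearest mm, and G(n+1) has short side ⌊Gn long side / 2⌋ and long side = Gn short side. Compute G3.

358 × 506 mm

Let G0's short side be w mm. w · w√2 = 1.45 m² = 1,450,000 mm², so w ≈ 1012.6 mm and w√2 ≈ 1432.0 mm → G0 = 1013 × 1432 mm.
G1: ⌊1432/2⌋ × 1013 = 716 × 1013 mm
G2: ⌊1013/2⌋ × 716 = 506 × 716 mm
G3: ⌊716/2⌋ × 506 = 358 × 506 mm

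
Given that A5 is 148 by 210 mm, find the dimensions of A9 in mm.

37 × 52 mm

A6: ⌊210/2⌋ × 148 = 105 × 148 mm
A7: ⌊148/2⌋ × 105 = 74 × 105 mm
A8: ⌊105/2⌋ × 74 = 52 × 74 mm
A9: ⌊74/2⌋ × 52 = 37 × 52 mm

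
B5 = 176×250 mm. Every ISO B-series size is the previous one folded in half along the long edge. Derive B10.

B6: ⌊250/2⌋ × 176 = 125 × 176 mm
B7: ⌊176/2⌋ × 125 = 88 × 125 mm
B8: ⌊125/2⌋ × 88 = 62 × 88 mm
B9: ⌊88/2⌋ × 62 = 44 × 62 mm
B10: ⌊62/2⌋ × 44 = 31 × 44 mm

31 × 44 mm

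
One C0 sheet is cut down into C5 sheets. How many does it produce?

C0 = 917 × 1297 mm; C5 = 162 × 229 mm.
Each halving step doubles the count; 5 steps from C0 to C5.
2^5 = 32.

32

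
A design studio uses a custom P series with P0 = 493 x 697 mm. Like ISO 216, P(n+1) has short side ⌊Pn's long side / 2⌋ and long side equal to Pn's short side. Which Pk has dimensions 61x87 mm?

P0: 493 × 697 mm
P1: 348 × 493 mm
P2: 246 × 348 mm
P3: 174 × 246 mm
P4: 123 × 174 mm
P5: 87 × 123 mm
P6: 61 × 87 mm
P7: 43 × 61 mm
→ matches P6.

P6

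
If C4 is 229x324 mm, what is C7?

81 × 114 mm

C5: ⌊324/2⌋ × 229 = 162 × 229 mm
C6: ⌊229/2⌋ × 162 = 114 × 162 mm
C7: ⌊162/2⌋ × 114 = 81 × 114 mm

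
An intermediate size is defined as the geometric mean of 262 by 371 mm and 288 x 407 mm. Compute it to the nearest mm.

275 × 389 mm

Short side: √(262 · 288) = √75456 ≈ 274.7 → 275 mm
Long side: √(371 · 407) = √150997 ≈ 388.6 → 389 mm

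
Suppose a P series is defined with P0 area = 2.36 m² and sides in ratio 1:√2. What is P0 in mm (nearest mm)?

1292 × 1827 mm

Let the short side be w mm. Then w · w√2 = 2.36 m² = 2,360,000 mm².
w² = 2,360,000/√2, so w ≈ 1291.8 mm; long side = w√2 ≈ 1826.9 mm.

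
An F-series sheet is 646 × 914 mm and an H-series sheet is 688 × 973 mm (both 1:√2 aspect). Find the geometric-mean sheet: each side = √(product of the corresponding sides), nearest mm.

667 × 943 mm

Short side: √(646 · 688) = √444448 ≈ 666.7 → 667 mm
Long side: √(914 · 973) = √889322 ≈ 943.0 → 943 mm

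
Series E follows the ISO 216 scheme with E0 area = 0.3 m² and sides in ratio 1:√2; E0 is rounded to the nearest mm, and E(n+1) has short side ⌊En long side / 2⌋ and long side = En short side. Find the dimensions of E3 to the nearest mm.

Let E0's short side be w mm. w · w√2 = 0.3 m² = 300,000 mm², so w ≈ 460.6 mm and w√2 ≈ 651.4 mm → E0 = 461 × 651 mm.
E1: ⌊651/2⌋ × 461 = 325 × 461 mm
E2: ⌊461/2⌋ × 325 = 230 × 325 mm
E3: ⌊325/2⌋ × 230 = 162 × 230 mm

162 × 230 mm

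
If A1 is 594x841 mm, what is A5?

A2: ⌊841/2⌋ × 594 = 420 × 594 mm
A3: ⌊594/2⌋ × 420 = 297 × 420 mm
A4: ⌊420/2⌋ × 297 = 210 × 297 mm
A5: ⌊297/2⌋ × 210 = 148 × 210 mm

148 × 210 mm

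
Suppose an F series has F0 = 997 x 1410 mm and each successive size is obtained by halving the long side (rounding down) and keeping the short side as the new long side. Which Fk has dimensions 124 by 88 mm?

F0: 997 × 1410 mm
F1: 705 × 997 mm
F2: 498 × 705 mm
F3: 352 × 498 mm
F4: 249 × 352 mm
F5: 176 × 249 mm
F6: 124 × 176 mm
F7: 88 × 124 mm
F8: 62 × 88 mm
→ matches F7.

F7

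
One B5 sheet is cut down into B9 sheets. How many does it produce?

16

Each ISO step halves the sheet: 1 × B5 → 2 × B6 → 4 × B7 → 8 × B8 → …
From B5 to B9 is 4 halving steps: 2^4 = 16.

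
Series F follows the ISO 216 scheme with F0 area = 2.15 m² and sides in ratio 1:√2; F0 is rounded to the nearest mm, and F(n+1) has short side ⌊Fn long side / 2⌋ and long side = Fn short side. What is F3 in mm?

436 × 616 mm

Let F0's short side be w mm. w · w√2 = 2.15 m² = 2,150,000 mm², so w ≈ 1233.0 mm and w√2 ≈ 1743.7 mm → F0 = 1233 × 1744 mm.
F1: ⌊1744/2⌋ × 1233 = 872 × 1233 mm
F2: ⌊1233/2⌋ × 872 = 616 × 872 mm
F3: ⌊872/2⌋ × 616 = 436 × 616 mm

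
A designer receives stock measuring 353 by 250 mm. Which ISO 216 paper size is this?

Aspect ratio 353/250 ≈ 1.412 — close to the ISO √2 ≈ 1.414.
In the B-series (B0 = 1000 × 1414 mm): B4 = 250 × 353 mm.

B4 (250 × 353 mm)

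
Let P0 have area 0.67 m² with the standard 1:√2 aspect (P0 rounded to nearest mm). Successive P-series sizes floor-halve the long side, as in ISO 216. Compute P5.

121 × 172 mm

Let P0's short side be w mm. w · w√2 = 0.67 m² = 670,000 mm², so w ≈ 688.3 mm and w√2 ≈ 973.4 mm → P0 = 688 × 973 mm.
P1: ⌊973/2⌋ × 688 = 486 × 688 mm
P2: ⌊688/2⌋ × 486 = 344 × 486 mm
P3: ⌊486/2⌋ × 344 = 243 × 344 mm
P4: ⌊344/2⌋ × 243 = 172 × 243 mm
P5: ⌊243/2⌋ × 172 = 121 × 172 mm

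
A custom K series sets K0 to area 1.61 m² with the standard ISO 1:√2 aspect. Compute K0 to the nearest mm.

1067 × 1509 mm

Let the short side be w mm. Then w · w√2 = 1.61 m² = 1,610,000 mm².
w² = 1,610,000/√2, so w ≈ 1067.0 mm; long side = w√2 ≈ 1508.9 mm.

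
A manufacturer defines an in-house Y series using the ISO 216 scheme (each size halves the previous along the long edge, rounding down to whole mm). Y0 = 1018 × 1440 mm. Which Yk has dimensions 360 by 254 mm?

Y0: 1018 × 1440 mm
Y1: 720 × 1018 mm
Y2: 509 × 720 mm
Y3: 360 × 509 mm
Y4: 254 × 360 mm
Y5: 180 × 254 mm
→ matches Y4.

Y4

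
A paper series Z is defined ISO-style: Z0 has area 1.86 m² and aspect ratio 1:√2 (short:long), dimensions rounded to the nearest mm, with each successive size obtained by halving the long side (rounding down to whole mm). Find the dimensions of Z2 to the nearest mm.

573 × 811 mm

Let Z0's short side be w mm. w · w√2 = 1.86 m² = 1,860,000 mm², so w ≈ 1146.8 mm and w√2 ≈ 1621.9 mm → Z0 = 1147 × 1622 mm.
Z1: ⌊1622/2⌋ × 1147 = 811 × 1147 mm
Z2: ⌊1147/2⌋ × 811 = 573 × 811 mm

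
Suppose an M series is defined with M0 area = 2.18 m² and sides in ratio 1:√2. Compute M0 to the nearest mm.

Let the short side be w mm. Then w · w√2 = 2.18 m² = 2,180,000 mm².
w² = 2,180,000/√2, so w ≈ 1241.6 mm; long side = w√2 ≈ 1755.8 mm.

1242 × 1756 mm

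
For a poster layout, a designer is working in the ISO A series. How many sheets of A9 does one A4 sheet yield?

32

Each ISO step halves the sheet: 1 × A4 → 2 × A5 → 4 × A6 → 8 × A7 → …
From A4 to A9 is 5 halving steps: 2^5 = 32.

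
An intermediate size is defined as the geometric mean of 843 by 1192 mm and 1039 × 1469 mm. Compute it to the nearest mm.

Short side: √(843 · 1039) = √875877 ≈ 935.9 → 936 mm
Long side: √(1192 · 1469) = √1751048 ≈ 1323.3 → 1323 mm

936 × 1323 mm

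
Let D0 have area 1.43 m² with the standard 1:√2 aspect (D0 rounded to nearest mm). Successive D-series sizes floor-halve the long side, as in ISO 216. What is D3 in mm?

Let D0's short side be w mm. w · w√2 = 1.43 m² = 1,430,000 mm², so w ≈ 1005.6 mm and w√2 ≈ 1422.1 mm → D0 = 1006 × 1422 mm.
D1: ⌊1422/2⌋ × 1006 = 711 × 1006 mm
D2: ⌊1006/2⌋ × 711 = 503 × 711 mm
D3: ⌊711/2⌋ × 503 = 355 × 503 mm

355 × 503 mm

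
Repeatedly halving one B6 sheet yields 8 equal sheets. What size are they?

8 = 2^3, so 3 halving steps.
B6 → B7 → … → B9 after 3 steps.

B9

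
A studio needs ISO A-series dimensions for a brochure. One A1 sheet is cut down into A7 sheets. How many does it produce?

64

Each ISO step halves the sheet: 1 × A1 → 2 × A2 → 4 × A3 → 8 × A4 → …
From A1 to A7 is 6 halving steps: 2^6 = 64.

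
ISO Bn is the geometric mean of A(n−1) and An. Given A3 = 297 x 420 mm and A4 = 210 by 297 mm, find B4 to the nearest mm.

Short side: √(297 · 210) = √62370 ≈ 249.7 → 250 mm
Long side: √(420 · 297) = √124740 ≈ 353.2 → 353 mm

250 × 353 mm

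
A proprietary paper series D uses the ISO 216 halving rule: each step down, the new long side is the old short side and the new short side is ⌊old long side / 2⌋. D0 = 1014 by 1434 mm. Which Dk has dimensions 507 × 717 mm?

D2

D0: 1014 × 1434 mm
D1: 717 × 1014 mm
D2: 507 × 717 mm
D3: 358 × 507 mm
→ matches D2.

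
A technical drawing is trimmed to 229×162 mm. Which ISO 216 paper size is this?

Aspect ratio 229/162 ≈ 1.414 — close to the ISO √2 ≈ 1.414.
In the C-series (envelope sizes, between A and B): C5 = 162 × 229 mm.

C5 (162 × 229 mm)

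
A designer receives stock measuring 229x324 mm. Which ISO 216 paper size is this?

C4 (229 × 324 mm)

Aspect ratio 324/229 ≈ 1.415 — close to the ISO √2 ≈ 1.414.
In the C-series (envelope sizes, between A and B): C4 = 229 × 324 mm.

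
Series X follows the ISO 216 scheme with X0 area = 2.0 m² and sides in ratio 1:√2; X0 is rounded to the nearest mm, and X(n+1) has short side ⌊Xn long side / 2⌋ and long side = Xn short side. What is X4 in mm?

297 × 420 mm

Let X0's short side be w mm. w · w√2 = 2.0 m² = 2,000,000 mm², so w ≈ 1189.2 mm and w√2 ≈ 1681.8 mm → X0 = 1189 × 1682 mm.
X1: ⌊1682/2⌋ × 1189 = 841 × 1189 mm
X2: ⌊1189/2⌋ × 841 = 594 × 841 mm
X3: ⌊841/2⌋ × 594 = 420 × 594 mm
X4: ⌊594/2⌋ × 420 = 297 × 420 mm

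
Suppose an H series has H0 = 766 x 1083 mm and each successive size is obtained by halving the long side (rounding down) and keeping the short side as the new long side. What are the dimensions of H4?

191 × 270 mm

H1: ⌊1083/2⌋ × 766 = 541 × 766 mm
H2: ⌊766/2⌋ × 541 = 383 × 541 mm
H3: ⌊541/2⌋ × 383 = 270 × 383 mm
H4: ⌊383/2⌋ × 270 = 191 × 270 mm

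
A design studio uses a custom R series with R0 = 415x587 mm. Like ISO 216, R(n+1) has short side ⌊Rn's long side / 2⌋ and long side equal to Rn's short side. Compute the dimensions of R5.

R1: ⌊587/2⌋ × 415 = 293 × 415 mm
R2: ⌊415/2⌋ × 293 = 207 × 293 mm
R3: ⌊293/2⌋ × 207 = 146 × 207 mm
R4: ⌊207/2⌋ × 146 = 103 × 146 mm
R5: ⌊146/2⌋ × 103 = 73 × 103 mm

73 × 103 mm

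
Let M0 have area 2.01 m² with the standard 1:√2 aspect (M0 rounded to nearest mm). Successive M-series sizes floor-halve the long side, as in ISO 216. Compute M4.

Let M0's short side be w mm. w · w√2 = 2.01 m² = 2,010,000 mm², so w ≈ 1192.2 mm and w√2 ≈ 1686.0 mm → M0 = 1192 × 1686 mm.
M1: ⌊1686/2⌋ × 1192 = 843 × 1192 mm
M2: ⌊1192/2⌋ × 843 = 596 × 843 mm
M3: ⌊843/2⌋ × 596 = 421 × 596 mm
M4: ⌊596/2⌋ × 421 = 298 × 421 mm

298 × 421 mm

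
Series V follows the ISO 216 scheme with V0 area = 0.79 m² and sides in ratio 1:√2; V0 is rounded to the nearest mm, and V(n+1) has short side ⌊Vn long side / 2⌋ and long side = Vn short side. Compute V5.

Let V0's short side be w mm. w · w√2 = 0.79 m² = 790,000 mm², so w ≈ 747.4 mm and w√2 ≈ 1057.0 mm → V0 = 747 × 1057 mm.
V1: ⌊1057/2⌋ × 747 = 528 × 747 mm
V2: ⌊747/2⌋ × 528 = 373 × 528 mm
V3: ⌊528/2⌋ × 373 = 264 × 373 mm
V4: ⌊373/2⌋ × 264 = 186 × 264 mm
V5: ⌊264/2⌋ × 186 = 132 × 186 mm

132 × 186 mm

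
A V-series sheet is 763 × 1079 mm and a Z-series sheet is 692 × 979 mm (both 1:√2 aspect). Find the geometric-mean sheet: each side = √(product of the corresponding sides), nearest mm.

727 × 1028 mm

Short side: √(763 · 692) = √527996 ≈ 726.6 → 727 mm
Long side: √(1079 · 979) = √1056341 ≈ 1027.8 → 1028 mm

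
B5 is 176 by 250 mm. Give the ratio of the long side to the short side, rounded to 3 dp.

250 / 176 = 1.420
ISO 216 targets √2 ≈ 1.414; the +0.006 deviation is from mm rounding.

1.420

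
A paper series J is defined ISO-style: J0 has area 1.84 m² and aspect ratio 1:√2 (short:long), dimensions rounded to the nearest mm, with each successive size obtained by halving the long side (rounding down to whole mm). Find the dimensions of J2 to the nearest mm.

570 × 806 mm

Let J0's short side be w mm. w · w√2 = 1.84 m² = 1,840,000 mm², so w ≈ 1140.6 mm and w√2 ≈ 1613.1 mm → J0 = 1141 × 1613 mm.
J1: ⌊1613/2⌋ × 1141 = 806 × 1141 mm
J2: ⌊1141/2⌋ × 806 = 570 × 806 mm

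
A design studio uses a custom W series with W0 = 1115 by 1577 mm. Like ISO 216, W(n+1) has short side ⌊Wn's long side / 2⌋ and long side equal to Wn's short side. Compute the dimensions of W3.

W1: ⌊1577/2⌋ × 1115 = 788 × 1115 mm
W2: ⌊1115/2⌋ × 788 = 557 × 788 mm
W3: ⌊788/2⌋ × 557 = 394 × 557 mm

394 × 557 mm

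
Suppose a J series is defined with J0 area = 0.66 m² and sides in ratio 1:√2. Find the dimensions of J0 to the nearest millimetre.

683 × 966 mm

Let the short side be w mm. Then w · w√2 = 0.66 m² = 660,000 mm².
w² = 660,000/√2, so w ≈ 683.1 mm; long side = w√2 ≈ 966.1 mm.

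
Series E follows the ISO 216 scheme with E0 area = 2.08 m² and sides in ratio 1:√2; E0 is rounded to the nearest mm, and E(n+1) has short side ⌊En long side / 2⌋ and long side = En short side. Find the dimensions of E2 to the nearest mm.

Let E0's short side be w mm. w · w√2 = 2.08 m² = 2,080,000 mm², so w ≈ 1212.8 mm and w√2 ≈ 1715.1 mm → E0 = 1213 × 1715 mm.
E1: ⌊1715/2⌋ × 1213 = 857 × 1213 mm
E2: ⌊1213/2⌋ × 857 = 606 × 857 mm

606 × 857 mm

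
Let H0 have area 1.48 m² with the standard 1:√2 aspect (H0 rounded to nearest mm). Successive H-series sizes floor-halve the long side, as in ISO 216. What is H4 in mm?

Let H0's short side be w mm. w · w√2 = 1.48 m² = 1,480,000 mm², so w ≈ 1023.0 mm and w√2 ≈ 1446.7 mm → H0 = 1023 × 1447 mm.
H1: ⌊1447/2⌋ × 1023 = 723 × 1023 mm
H2: ⌊1023/2⌋ × 723 = 511 × 723 mm
H3: ⌊723/2⌋ × 511 = 361 × 511 mm
H4: ⌊511/2⌋ × 361 = 255 × 361 mm

255 × 361 mm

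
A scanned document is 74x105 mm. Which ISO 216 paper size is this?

Aspect ratio 105/74 ≈ 1.419 — close to the ISO √2 ≈ 1.414.
In the A-series (A0 area = 1 m²): A7 = 74 × 105 mm.

A7 (74 × 105 mm)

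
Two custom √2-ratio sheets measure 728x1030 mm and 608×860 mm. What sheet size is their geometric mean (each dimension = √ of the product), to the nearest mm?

Short side: √(728 · 608) = √442624 ≈ 665.3 → 665 mm
Long side: √(1030 · 860) = √885800 ≈ 941.2 → 941 mm

665 × 941 mm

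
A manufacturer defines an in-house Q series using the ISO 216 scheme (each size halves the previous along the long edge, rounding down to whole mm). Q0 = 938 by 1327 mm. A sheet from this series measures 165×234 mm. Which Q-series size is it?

Q5

Q0: 938 × 1327 mm
Q1: 663 × 938 mm
Q2: 469 × 663 mm
Q3: 331 × 469 mm
Q4: 234 × 331 mm
Q5: 165 × 234 mm
Q6: 117 × 165 mm
→ matches Q5.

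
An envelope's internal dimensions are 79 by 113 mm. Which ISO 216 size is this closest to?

Aspect ratio 113/79 ≈ 1.430 (ISO target is √2 ≈ 1.414).
In the C-series (envelope sizes, between A and B): C7 = 81 × 114 mm.
Off by 3 mm total — nearest standard size.

C7 (81 × 114 mm)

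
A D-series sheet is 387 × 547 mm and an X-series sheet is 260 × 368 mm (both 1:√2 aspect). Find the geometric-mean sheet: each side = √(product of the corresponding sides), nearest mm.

Short side: √(387 · 260) = √100620 ≈ 317.2 → 317 mm
Long side: √(547 · 368) = √201296 ≈ 448.7 → 449 mm

317 × 449 mm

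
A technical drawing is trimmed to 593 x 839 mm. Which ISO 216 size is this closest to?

A1 (594 × 841 mm)

Aspect ratio 839/593 ≈ 1.415 — close to the ISO √2 ≈ 1.414.
In the A-series (A0 area = 1 m²): A1 = 594 × 841 mm.
Off by 3 mm total — nearest standard size.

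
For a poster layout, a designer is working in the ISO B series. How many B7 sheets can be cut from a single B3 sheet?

16

Each ISO step halves the sheet: 1 × B3 → 2 × B4 → 4 × B5 → 8 × B6 → …
From B3 to B7 is 4 halving steps: 2^4 = 16.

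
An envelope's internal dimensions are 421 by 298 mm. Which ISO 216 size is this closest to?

A3 (297 × 420 mm)

Aspect ratio 421/298 ≈ 1.413 — close to the ISO √2 ≈ 1.414.
In the A-series (A0 area = 1 m²): A3 = 297 × 420 mm.
Off by 2 mm total — nearest standard size.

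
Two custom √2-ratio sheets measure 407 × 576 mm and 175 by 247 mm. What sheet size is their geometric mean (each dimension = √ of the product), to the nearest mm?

267 × 377 mm

Short side: √(407 · 175) = √71225 ≈ 266.9 → 267 mm
Long side: √(576 · 247) = √142272 ≈ 377.2 → 377 mm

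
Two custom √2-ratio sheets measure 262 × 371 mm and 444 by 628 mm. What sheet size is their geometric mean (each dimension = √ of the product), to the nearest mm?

Short side: √(262 · 444) = √116328 ≈ 341.1 → 341 mm
Long side: √(371 · 628) = √232988 ≈ 482.7 → 483 mm

341 × 483 mm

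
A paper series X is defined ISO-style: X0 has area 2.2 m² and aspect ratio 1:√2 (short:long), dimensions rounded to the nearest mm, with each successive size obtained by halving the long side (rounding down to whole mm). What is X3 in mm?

441 × 623 mm

Let X0's short side be w mm. w · w√2 = 2.2 m² = 2,200,000 mm², so w ≈ 1247.3 mm and w√2 ≈ 1763.9 mm → X0 = 1247 × 1764 mm.
X1: ⌊1764/2⌋ × 1247 = 882 × 1247 mm
X2: ⌊1247/2⌋ × 882 = 623 × 882 mm
X3: ⌊882/2⌋ × 623 = 441 × 623 mm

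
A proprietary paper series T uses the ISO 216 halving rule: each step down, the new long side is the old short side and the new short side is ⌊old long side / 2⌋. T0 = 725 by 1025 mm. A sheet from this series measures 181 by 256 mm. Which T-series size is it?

T0: 725 × 1025 mm
T1: 512 × 725 mm
T2: 362 × 512 mm
T3: 256 × 362 mm
T4: 181 × 256 mm
T5: 128 × 181 mm
→ matches T4.

T4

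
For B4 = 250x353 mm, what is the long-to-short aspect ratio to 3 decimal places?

353 / 250 = 1.412
ISO 216 targets √2 ≈ 1.414; the -0.002 deviation is from mm rounding.

1.412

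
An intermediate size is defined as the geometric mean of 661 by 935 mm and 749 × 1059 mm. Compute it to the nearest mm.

Short side: √(661 · 749) = √495089 ≈ 703.6 → 704 mm
Long side: √(935 · 1059) = √990165 ≈ 995.1 → 995 mm

704 × 995 mm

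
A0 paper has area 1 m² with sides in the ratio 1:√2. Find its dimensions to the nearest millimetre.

Let the short side be w mm. Then the long side is w√2 and w · w√2 = 10⁶ mm².
w² = 10⁶/√2, so w = 1000 / 2^(1/4) ≈ 840.9 mm; long side = 1000 · 2^(1/4) ≈ 1189.2 mm.

841 × 1189 mm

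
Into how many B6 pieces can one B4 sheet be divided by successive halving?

4

B4 = 250 × 353 mm; B6 = 125 × 176 mm.
Each halving step doubles the count; 2 steps from B4 to B6.
2^2 = 4.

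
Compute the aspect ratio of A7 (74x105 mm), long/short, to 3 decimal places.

1.419

105 / 74 = 1.419
ISO 216 targets √2 ≈ 1.414; the +0.005 deviation is from mm rounding.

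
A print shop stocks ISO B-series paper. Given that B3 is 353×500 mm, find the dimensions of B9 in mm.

B4: ⌊500/2⌋ × 353 = 250 × 353 mm
B5: ⌊353/2⌋ × 250 = 176 × 250 mm
B6: ⌊250/2⌋ × 176 = 125 × 176 mm
B7: ⌊176/2⌋ × 125 = 88 × 125 mm
B8: ⌊125/2⌋ × 88 = 62 × 88 mm
B9: ⌊88/2⌋ × 62 = 44 × 62 mm

44 × 62 mm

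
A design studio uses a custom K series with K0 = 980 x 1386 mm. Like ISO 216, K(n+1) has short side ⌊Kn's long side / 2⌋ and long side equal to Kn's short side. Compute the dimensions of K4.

245 × 346 mm

K1: ⌊1386/2⌋ × 980 = 693 × 980 mm
K2: ⌊980/2⌋ × 693 = 490 × 693 mm
K3: ⌊693/2⌋ × 490 = 346 × 490 mm
K4: ⌊490/2⌋ × 346 = 245 × 346 mm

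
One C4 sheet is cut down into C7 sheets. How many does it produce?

8

Each ISO step halves the sheet: 1 × C4 → 2 × C5 → 4 × C6 → 8 × C7
From C4 to C7 is 3 halving steps: 2^3 = 8.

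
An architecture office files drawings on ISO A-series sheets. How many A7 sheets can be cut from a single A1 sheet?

Each ISO step halves the sheet: 1 × A1 → 2 × A2 → 4 × A3 → 8 × A4 → …
From A1 to A7 is 6 halving steps: 2^6 = 64.

64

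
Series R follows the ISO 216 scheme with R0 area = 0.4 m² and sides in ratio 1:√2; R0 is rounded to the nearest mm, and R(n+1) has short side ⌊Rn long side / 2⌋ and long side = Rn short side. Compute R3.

Let R0's short side be w mm. w · w√2 = 0.4 m² = 400,000 mm², so w ≈ 531.8 mm and w√2 ≈ 752.1 mm → R0 = 532 × 752 mm.
R1: ⌊752/2⌋ × 532 = 376 × 532 mm
R2: ⌊532/2⌋ × 376 = 266 × 376 mm
R3: ⌊376/2⌋ × 266 = 188 × 266 mm

188 × 266 mm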